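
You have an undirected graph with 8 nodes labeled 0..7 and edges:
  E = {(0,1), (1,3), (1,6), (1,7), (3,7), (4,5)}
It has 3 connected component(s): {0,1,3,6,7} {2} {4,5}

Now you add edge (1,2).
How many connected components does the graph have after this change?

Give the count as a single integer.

Initial component count: 3
Add (1,2): merges two components. Count decreases: 3 -> 2.
New component count: 2

Answer: 2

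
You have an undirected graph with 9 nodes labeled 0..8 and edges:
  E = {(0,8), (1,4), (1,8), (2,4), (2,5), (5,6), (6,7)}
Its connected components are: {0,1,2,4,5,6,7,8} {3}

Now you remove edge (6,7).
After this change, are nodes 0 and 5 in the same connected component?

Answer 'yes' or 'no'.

Answer: yes

Derivation:
Initial components: {0,1,2,4,5,6,7,8} {3}
Removing edge (6,7): it was a bridge — component count 2 -> 3.
New components: {0,1,2,4,5,6,8} {3} {7}
Are 0 and 5 in the same component? yes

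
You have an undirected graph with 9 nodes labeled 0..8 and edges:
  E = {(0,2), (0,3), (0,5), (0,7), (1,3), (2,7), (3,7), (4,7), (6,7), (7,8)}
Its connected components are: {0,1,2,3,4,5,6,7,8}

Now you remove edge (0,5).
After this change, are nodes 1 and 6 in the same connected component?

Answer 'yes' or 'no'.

Initial components: {0,1,2,3,4,5,6,7,8}
Removing edge (0,5): it was a bridge — component count 1 -> 2.
New components: {0,1,2,3,4,6,7,8} {5}
Are 1 and 6 in the same component? yes

Answer: yes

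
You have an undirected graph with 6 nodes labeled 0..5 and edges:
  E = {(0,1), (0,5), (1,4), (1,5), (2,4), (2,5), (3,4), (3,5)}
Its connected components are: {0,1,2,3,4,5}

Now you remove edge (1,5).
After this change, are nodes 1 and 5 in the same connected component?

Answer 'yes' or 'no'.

Answer: yes

Derivation:
Initial components: {0,1,2,3,4,5}
Removing edge (1,5): not a bridge — component count unchanged at 1.
New components: {0,1,2,3,4,5}
Are 1 and 5 in the same component? yes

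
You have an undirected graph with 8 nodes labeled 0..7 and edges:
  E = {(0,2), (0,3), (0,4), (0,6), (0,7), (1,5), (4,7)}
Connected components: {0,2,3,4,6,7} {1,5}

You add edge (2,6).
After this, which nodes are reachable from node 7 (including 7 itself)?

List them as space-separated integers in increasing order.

Answer: 0 2 3 4 6 7

Derivation:
Before: nodes reachable from 7: {0,2,3,4,6,7}
Adding (2,6): both endpoints already in same component. Reachability from 7 unchanged.
After: nodes reachable from 7: {0,2,3,4,6,7}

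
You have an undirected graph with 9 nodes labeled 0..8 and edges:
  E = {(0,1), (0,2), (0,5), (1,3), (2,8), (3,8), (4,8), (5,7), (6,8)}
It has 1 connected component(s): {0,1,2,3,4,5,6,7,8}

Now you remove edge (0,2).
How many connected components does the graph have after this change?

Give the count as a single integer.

Initial component count: 1
Remove (0,2): not a bridge. Count unchanged: 1.
  After removal, components: {0,1,2,3,4,5,6,7,8}
New component count: 1

Answer: 1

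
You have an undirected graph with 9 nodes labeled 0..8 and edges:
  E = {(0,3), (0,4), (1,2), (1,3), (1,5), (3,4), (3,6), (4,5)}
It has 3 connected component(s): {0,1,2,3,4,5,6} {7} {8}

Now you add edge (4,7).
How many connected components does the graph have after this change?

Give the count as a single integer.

Initial component count: 3
Add (4,7): merges two components. Count decreases: 3 -> 2.
New component count: 2

Answer: 2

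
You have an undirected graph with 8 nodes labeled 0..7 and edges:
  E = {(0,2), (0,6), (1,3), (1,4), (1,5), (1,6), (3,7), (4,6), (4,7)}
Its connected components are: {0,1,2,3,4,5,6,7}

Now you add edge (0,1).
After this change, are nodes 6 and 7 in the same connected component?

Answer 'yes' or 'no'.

Answer: yes

Derivation:
Initial components: {0,1,2,3,4,5,6,7}
Adding edge (0,1): both already in same component {0,1,2,3,4,5,6,7}. No change.
New components: {0,1,2,3,4,5,6,7}
Are 6 and 7 in the same component? yes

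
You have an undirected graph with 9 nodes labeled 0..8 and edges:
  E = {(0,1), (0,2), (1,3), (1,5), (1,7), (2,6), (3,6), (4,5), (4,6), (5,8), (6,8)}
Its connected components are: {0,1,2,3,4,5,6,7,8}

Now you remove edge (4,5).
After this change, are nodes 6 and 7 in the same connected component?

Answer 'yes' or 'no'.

Initial components: {0,1,2,3,4,5,6,7,8}
Removing edge (4,5): not a bridge — component count unchanged at 1.
New components: {0,1,2,3,4,5,6,7,8}
Are 6 and 7 in the same component? yes

Answer: yes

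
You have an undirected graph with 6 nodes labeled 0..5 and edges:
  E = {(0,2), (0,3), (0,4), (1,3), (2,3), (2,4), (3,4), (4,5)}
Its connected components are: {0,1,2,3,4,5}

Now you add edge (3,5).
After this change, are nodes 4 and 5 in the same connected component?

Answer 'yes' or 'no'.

Initial components: {0,1,2,3,4,5}
Adding edge (3,5): both already in same component {0,1,2,3,4,5}. No change.
New components: {0,1,2,3,4,5}
Are 4 and 5 in the same component? yes

Answer: yes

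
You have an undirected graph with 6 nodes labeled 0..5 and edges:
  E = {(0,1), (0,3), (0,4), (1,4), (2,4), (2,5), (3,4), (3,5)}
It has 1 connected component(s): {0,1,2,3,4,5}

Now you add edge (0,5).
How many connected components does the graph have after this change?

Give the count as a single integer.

Initial component count: 1
Add (0,5): endpoints already in same component. Count unchanged: 1.
New component count: 1

Answer: 1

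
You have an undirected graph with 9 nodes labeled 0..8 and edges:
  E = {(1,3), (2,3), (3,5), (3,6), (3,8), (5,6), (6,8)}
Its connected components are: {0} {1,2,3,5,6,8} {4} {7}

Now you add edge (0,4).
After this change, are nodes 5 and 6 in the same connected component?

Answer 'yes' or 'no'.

Initial components: {0} {1,2,3,5,6,8} {4} {7}
Adding edge (0,4): merges {0} and {4}.
New components: {0,4} {1,2,3,5,6,8} {7}
Are 5 and 6 in the same component? yes

Answer: yes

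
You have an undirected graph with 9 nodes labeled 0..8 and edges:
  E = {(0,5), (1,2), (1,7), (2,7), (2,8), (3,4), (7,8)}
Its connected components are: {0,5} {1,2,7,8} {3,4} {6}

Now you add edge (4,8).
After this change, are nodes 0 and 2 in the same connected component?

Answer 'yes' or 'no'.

Initial components: {0,5} {1,2,7,8} {3,4} {6}
Adding edge (4,8): merges {3,4} and {1,2,7,8}.
New components: {0,5} {1,2,3,4,7,8} {6}
Are 0 and 2 in the same component? no

Answer: no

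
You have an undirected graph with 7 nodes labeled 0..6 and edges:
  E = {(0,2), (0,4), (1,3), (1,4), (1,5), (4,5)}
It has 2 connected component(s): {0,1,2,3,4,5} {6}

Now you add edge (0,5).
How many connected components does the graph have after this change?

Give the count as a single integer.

Initial component count: 2
Add (0,5): endpoints already in same component. Count unchanged: 2.
New component count: 2

Answer: 2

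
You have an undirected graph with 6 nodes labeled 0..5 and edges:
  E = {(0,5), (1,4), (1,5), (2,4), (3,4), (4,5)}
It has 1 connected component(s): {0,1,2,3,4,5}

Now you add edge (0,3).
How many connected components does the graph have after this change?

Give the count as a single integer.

Initial component count: 1
Add (0,3): endpoints already in same component. Count unchanged: 1.
New component count: 1

Answer: 1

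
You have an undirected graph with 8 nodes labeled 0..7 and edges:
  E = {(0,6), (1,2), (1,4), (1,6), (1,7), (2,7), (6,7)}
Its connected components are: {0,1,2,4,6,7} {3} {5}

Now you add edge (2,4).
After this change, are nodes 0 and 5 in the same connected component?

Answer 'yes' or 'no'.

Initial components: {0,1,2,4,6,7} {3} {5}
Adding edge (2,4): both already in same component {0,1,2,4,6,7}. No change.
New components: {0,1,2,4,6,7} {3} {5}
Are 0 and 5 in the same component? no

Answer: no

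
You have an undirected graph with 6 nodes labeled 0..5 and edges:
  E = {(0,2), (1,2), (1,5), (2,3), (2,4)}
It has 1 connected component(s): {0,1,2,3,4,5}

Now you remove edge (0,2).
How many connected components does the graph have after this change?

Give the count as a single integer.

Answer: 2

Derivation:
Initial component count: 1
Remove (0,2): it was a bridge. Count increases: 1 -> 2.
  After removal, components: {0} {1,2,3,4,5}
New component count: 2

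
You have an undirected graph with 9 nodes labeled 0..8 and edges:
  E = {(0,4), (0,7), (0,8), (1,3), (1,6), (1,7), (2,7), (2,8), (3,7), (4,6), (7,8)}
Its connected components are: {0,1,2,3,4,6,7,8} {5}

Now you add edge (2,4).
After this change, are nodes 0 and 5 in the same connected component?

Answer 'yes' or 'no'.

Initial components: {0,1,2,3,4,6,7,8} {5}
Adding edge (2,4): both already in same component {0,1,2,3,4,6,7,8}. No change.
New components: {0,1,2,3,4,6,7,8} {5}
Are 0 and 5 in the same component? no

Answer: no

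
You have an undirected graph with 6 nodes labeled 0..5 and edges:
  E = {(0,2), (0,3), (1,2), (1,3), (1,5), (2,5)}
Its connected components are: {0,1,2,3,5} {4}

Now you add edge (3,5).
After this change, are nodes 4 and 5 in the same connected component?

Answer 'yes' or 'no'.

Initial components: {0,1,2,3,5} {4}
Adding edge (3,5): both already in same component {0,1,2,3,5}. No change.
New components: {0,1,2,3,5} {4}
Are 4 and 5 in the same component? no

Answer: no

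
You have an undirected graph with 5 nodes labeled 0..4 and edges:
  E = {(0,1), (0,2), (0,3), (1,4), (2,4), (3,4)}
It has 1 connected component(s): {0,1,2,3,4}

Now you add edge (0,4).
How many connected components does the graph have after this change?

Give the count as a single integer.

Initial component count: 1
Add (0,4): endpoints already in same component. Count unchanged: 1.
New component count: 1

Answer: 1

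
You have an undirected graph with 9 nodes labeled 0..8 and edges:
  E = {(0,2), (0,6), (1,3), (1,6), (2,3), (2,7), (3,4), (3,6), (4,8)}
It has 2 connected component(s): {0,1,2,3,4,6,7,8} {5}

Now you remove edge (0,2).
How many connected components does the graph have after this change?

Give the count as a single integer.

Initial component count: 2
Remove (0,2): not a bridge. Count unchanged: 2.
  After removal, components: {0,1,2,3,4,6,7,8} {5}
New component count: 2

Answer: 2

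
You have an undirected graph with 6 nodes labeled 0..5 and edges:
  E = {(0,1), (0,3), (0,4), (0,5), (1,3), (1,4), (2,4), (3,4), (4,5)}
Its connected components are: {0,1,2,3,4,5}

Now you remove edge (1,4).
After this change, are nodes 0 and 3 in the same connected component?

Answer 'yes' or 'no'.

Answer: yes

Derivation:
Initial components: {0,1,2,3,4,5}
Removing edge (1,4): not a bridge — component count unchanged at 1.
New components: {0,1,2,3,4,5}
Are 0 and 3 in the same component? yes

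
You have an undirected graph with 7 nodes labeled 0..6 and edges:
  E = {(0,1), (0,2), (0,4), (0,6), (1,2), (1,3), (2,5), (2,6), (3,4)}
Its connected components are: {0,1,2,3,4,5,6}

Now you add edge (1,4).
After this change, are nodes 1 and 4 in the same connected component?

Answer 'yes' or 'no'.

Answer: yes

Derivation:
Initial components: {0,1,2,3,4,5,6}
Adding edge (1,4): both already in same component {0,1,2,3,4,5,6}. No change.
New components: {0,1,2,3,4,5,6}
Are 1 and 4 in the same component? yes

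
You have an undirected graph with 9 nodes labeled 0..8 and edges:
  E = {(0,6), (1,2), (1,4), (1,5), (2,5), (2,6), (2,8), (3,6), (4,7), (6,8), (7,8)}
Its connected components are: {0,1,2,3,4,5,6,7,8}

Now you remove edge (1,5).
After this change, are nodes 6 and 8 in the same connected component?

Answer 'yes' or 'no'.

Answer: yes

Derivation:
Initial components: {0,1,2,3,4,5,6,7,8}
Removing edge (1,5): not a bridge — component count unchanged at 1.
New components: {0,1,2,3,4,5,6,7,8}
Are 6 and 8 in the same component? yes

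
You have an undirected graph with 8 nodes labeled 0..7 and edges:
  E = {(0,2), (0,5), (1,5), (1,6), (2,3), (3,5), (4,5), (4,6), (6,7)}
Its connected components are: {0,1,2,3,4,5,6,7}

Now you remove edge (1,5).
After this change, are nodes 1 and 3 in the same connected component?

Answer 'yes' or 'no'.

Answer: yes

Derivation:
Initial components: {0,1,2,3,4,5,6,7}
Removing edge (1,5): not a bridge — component count unchanged at 1.
New components: {0,1,2,3,4,5,6,7}
Are 1 and 3 in the same component? yes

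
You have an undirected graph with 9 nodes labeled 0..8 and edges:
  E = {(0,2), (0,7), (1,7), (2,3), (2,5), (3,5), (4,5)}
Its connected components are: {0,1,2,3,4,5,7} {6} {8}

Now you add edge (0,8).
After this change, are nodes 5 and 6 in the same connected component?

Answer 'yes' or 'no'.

Answer: no

Derivation:
Initial components: {0,1,2,3,4,5,7} {6} {8}
Adding edge (0,8): merges {0,1,2,3,4,5,7} and {8}.
New components: {0,1,2,3,4,5,7,8} {6}
Are 5 and 6 in the same component? no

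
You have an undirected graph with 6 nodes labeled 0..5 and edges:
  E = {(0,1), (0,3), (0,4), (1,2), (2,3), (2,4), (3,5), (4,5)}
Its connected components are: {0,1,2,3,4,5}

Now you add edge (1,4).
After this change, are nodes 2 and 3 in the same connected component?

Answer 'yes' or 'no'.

Answer: yes

Derivation:
Initial components: {0,1,2,3,4,5}
Adding edge (1,4): both already in same component {0,1,2,3,4,5}. No change.
New components: {0,1,2,3,4,5}
Are 2 and 3 in the same component? yes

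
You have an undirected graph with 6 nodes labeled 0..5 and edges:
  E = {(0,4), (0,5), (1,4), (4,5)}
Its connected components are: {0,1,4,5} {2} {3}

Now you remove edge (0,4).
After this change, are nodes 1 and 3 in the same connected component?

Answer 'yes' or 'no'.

Initial components: {0,1,4,5} {2} {3}
Removing edge (0,4): not a bridge — component count unchanged at 3.
New components: {0,1,4,5} {2} {3}
Are 1 and 3 in the same component? no

Answer: no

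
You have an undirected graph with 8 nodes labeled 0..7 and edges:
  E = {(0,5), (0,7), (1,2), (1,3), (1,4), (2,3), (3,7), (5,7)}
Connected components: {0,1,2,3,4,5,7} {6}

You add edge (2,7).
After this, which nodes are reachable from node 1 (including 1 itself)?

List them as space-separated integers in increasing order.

Before: nodes reachable from 1: {0,1,2,3,4,5,7}
Adding (2,7): both endpoints already in same component. Reachability from 1 unchanged.
After: nodes reachable from 1: {0,1,2,3,4,5,7}

Answer: 0 1 2 3 4 5 7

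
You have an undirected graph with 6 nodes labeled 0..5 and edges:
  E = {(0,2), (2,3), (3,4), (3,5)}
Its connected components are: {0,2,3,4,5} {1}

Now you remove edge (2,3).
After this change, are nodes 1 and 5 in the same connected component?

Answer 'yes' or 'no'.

Initial components: {0,2,3,4,5} {1}
Removing edge (2,3): it was a bridge — component count 2 -> 3.
New components: {0,2} {1} {3,4,5}
Are 1 and 5 in the same component? no

Answer: no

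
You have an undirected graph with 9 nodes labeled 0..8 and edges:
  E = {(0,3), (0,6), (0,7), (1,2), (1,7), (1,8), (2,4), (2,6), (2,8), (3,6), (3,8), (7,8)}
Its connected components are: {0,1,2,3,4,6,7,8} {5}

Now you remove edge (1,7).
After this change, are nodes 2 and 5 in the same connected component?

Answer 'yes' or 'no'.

Initial components: {0,1,2,3,4,6,7,8} {5}
Removing edge (1,7): not a bridge — component count unchanged at 2.
New components: {0,1,2,3,4,6,7,8} {5}
Are 2 and 5 in the same component? no

Answer: no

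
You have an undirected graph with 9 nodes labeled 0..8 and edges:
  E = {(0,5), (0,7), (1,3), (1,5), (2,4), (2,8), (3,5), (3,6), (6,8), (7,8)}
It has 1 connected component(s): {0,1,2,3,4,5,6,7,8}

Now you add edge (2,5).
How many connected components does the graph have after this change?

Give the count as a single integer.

Answer: 1

Derivation:
Initial component count: 1
Add (2,5): endpoints already in same component. Count unchanged: 1.
New component count: 1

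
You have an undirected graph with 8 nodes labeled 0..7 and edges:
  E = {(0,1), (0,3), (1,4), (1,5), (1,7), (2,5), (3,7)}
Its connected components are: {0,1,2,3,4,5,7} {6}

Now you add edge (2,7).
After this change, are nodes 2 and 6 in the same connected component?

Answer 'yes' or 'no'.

Answer: no

Derivation:
Initial components: {0,1,2,3,4,5,7} {6}
Adding edge (2,7): both already in same component {0,1,2,3,4,5,7}. No change.
New components: {0,1,2,3,4,5,7} {6}
Are 2 and 6 in the same component? no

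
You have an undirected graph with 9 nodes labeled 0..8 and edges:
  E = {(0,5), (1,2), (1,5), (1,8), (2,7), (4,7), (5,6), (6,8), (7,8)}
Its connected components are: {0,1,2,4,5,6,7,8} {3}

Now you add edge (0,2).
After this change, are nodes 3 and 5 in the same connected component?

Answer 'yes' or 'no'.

Answer: no

Derivation:
Initial components: {0,1,2,4,5,6,7,8} {3}
Adding edge (0,2): both already in same component {0,1,2,4,5,6,7,8}. No change.
New components: {0,1,2,4,5,6,7,8} {3}
Are 3 and 5 in the same component? no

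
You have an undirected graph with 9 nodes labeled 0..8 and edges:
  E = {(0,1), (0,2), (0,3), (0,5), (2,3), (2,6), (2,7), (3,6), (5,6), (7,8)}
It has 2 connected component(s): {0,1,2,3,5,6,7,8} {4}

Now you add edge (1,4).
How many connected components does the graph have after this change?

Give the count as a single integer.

Initial component count: 2
Add (1,4): merges two components. Count decreases: 2 -> 1.
New component count: 1

Answer: 1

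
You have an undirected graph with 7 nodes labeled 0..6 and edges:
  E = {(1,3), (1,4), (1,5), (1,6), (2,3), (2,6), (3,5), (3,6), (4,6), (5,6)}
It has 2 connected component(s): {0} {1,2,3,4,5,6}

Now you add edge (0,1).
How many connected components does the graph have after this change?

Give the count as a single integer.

Initial component count: 2
Add (0,1): merges two components. Count decreases: 2 -> 1.
New component count: 1

Answer: 1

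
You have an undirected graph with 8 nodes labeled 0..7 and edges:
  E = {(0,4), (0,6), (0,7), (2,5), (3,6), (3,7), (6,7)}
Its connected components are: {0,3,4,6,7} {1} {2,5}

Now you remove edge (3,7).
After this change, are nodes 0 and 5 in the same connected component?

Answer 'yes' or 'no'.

Initial components: {0,3,4,6,7} {1} {2,5}
Removing edge (3,7): not a bridge — component count unchanged at 3.
New components: {0,3,4,6,7} {1} {2,5}
Are 0 and 5 in the same component? no

Answer: no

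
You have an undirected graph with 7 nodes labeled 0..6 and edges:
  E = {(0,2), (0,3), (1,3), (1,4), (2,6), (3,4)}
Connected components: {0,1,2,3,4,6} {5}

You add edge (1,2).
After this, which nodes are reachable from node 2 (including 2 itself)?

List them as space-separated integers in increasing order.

Before: nodes reachable from 2: {0,1,2,3,4,6}
Adding (1,2): both endpoints already in same component. Reachability from 2 unchanged.
After: nodes reachable from 2: {0,1,2,3,4,6}

Answer: 0 1 2 3 4 6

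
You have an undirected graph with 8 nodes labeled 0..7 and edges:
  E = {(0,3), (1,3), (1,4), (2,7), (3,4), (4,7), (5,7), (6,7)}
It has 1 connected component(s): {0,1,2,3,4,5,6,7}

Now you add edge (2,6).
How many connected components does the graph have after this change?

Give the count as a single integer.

Answer: 1

Derivation:
Initial component count: 1
Add (2,6): endpoints already in same component. Count unchanged: 1.
New component count: 1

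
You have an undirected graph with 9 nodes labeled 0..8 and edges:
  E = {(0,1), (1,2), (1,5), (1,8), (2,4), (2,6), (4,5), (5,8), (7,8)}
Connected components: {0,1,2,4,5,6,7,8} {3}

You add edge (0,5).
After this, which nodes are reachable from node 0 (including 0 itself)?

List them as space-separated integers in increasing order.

Before: nodes reachable from 0: {0,1,2,4,5,6,7,8}
Adding (0,5): both endpoints already in same component. Reachability from 0 unchanged.
After: nodes reachable from 0: {0,1,2,4,5,6,7,8}

Answer: 0 1 2 4 5 6 7 8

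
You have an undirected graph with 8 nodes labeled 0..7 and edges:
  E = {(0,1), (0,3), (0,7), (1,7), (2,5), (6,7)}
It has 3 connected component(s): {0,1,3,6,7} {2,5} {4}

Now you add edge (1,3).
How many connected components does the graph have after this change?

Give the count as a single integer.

Answer: 3

Derivation:
Initial component count: 3
Add (1,3): endpoints already in same component. Count unchanged: 3.
New component count: 3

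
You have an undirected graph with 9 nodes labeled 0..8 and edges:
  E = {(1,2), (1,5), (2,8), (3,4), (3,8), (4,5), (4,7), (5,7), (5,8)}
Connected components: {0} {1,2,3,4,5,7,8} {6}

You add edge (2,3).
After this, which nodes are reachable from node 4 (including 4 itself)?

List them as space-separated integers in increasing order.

Answer: 1 2 3 4 5 7 8

Derivation:
Before: nodes reachable from 4: {1,2,3,4,5,7,8}
Adding (2,3): both endpoints already in same component. Reachability from 4 unchanged.
After: nodes reachable from 4: {1,2,3,4,5,7,8}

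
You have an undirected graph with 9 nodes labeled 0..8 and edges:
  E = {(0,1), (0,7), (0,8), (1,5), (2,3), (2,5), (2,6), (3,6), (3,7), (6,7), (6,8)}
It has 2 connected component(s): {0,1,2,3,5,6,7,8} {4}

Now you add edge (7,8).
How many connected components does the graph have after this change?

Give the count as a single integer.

Initial component count: 2
Add (7,8): endpoints already in same component. Count unchanged: 2.
New component count: 2

Answer: 2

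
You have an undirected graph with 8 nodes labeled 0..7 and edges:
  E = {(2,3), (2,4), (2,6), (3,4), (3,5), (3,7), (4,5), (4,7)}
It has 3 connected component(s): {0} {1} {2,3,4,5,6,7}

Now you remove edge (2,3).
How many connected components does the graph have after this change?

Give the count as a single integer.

Answer: 3

Derivation:
Initial component count: 3
Remove (2,3): not a bridge. Count unchanged: 3.
  After removal, components: {0} {1} {2,3,4,5,6,7}
New component count: 3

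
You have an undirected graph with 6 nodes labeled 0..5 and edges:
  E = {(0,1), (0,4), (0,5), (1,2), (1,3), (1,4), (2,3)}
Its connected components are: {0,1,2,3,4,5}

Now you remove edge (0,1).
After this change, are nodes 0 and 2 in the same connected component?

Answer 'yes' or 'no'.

Initial components: {0,1,2,3,4,5}
Removing edge (0,1): not a bridge — component count unchanged at 1.
New components: {0,1,2,3,4,5}
Are 0 and 2 in the same component? yes

Answer: yes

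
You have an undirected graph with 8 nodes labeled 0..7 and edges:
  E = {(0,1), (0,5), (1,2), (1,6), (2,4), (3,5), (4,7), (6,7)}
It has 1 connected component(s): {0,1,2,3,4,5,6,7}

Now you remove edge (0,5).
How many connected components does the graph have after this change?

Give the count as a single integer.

Answer: 2

Derivation:
Initial component count: 1
Remove (0,5): it was a bridge. Count increases: 1 -> 2.
  After removal, components: {0,1,2,4,6,7} {3,5}
New component count: 2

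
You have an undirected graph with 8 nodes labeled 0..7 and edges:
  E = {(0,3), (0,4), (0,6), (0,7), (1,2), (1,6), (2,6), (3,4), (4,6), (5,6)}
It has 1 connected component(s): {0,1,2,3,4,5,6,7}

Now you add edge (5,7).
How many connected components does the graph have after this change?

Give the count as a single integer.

Answer: 1

Derivation:
Initial component count: 1
Add (5,7): endpoints already in same component. Count unchanged: 1.
New component count: 1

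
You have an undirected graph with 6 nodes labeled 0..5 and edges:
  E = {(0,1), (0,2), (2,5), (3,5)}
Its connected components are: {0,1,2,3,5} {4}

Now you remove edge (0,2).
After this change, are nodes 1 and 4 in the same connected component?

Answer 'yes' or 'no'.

Initial components: {0,1,2,3,5} {4}
Removing edge (0,2): it was a bridge — component count 2 -> 3.
New components: {0,1} {2,3,5} {4}
Are 1 and 4 in the same component? no

Answer: no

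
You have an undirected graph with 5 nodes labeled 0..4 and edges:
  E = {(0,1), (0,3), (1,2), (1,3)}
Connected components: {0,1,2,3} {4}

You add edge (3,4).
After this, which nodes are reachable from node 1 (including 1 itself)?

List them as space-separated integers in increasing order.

Answer: 0 1 2 3 4

Derivation:
Before: nodes reachable from 1: {0,1,2,3}
Adding (3,4): merges 1's component with another. Reachability grows.
After: nodes reachable from 1: {0,1,2,3,4}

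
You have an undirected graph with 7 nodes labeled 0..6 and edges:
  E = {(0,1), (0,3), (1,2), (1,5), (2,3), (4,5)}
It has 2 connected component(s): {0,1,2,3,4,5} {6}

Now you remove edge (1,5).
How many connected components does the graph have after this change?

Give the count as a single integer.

Initial component count: 2
Remove (1,5): it was a bridge. Count increases: 2 -> 3.
  After removal, components: {0,1,2,3} {4,5} {6}
New component count: 3

Answer: 3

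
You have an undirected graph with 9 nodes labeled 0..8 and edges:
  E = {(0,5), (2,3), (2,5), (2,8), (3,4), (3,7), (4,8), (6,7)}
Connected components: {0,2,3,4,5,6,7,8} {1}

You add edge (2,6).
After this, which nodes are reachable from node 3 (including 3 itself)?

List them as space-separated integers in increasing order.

Answer: 0 2 3 4 5 6 7 8

Derivation:
Before: nodes reachable from 3: {0,2,3,4,5,6,7,8}
Adding (2,6): both endpoints already in same component. Reachability from 3 unchanged.
After: nodes reachable from 3: {0,2,3,4,5,6,7,8}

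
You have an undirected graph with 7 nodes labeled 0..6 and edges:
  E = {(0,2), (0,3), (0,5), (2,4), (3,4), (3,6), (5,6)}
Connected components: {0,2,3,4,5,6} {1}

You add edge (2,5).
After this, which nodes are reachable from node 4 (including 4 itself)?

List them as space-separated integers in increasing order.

Answer: 0 2 3 4 5 6

Derivation:
Before: nodes reachable from 4: {0,2,3,4,5,6}
Adding (2,5): both endpoints already in same component. Reachability from 4 unchanged.
After: nodes reachable from 4: {0,2,3,4,5,6}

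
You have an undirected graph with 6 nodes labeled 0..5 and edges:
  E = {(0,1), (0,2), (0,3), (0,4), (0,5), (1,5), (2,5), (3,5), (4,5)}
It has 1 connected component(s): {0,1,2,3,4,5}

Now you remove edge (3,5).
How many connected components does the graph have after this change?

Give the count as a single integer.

Answer: 1

Derivation:
Initial component count: 1
Remove (3,5): not a bridge. Count unchanged: 1.
  After removal, components: {0,1,2,3,4,5}
New component count: 1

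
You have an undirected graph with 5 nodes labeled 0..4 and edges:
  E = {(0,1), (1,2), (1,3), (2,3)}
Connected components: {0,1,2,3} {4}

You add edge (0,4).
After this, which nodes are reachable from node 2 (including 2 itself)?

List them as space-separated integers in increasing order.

Answer: 0 1 2 3 4

Derivation:
Before: nodes reachable from 2: {0,1,2,3}
Adding (0,4): merges 2's component with another. Reachability grows.
After: nodes reachable from 2: {0,1,2,3,4}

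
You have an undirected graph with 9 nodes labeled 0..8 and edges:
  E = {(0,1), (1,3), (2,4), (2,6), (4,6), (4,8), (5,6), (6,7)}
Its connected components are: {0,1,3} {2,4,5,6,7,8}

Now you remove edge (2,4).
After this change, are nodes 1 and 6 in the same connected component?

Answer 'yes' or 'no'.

Initial components: {0,1,3} {2,4,5,6,7,8}
Removing edge (2,4): not a bridge — component count unchanged at 2.
New components: {0,1,3} {2,4,5,6,7,8}
Are 1 and 6 in the same component? no

Answer: no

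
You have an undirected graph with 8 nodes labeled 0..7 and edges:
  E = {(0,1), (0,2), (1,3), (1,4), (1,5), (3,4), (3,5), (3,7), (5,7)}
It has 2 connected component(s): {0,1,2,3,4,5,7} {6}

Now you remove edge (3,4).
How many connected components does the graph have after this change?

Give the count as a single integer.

Initial component count: 2
Remove (3,4): not a bridge. Count unchanged: 2.
  After removal, components: {0,1,2,3,4,5,7} {6}
New component count: 2

Answer: 2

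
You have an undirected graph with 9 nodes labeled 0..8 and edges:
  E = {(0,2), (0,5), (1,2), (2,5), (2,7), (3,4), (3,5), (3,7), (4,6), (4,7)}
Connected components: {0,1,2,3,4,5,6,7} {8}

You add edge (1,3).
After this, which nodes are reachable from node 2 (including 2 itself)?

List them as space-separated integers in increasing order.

Answer: 0 1 2 3 4 5 6 7

Derivation:
Before: nodes reachable from 2: {0,1,2,3,4,5,6,7}
Adding (1,3): both endpoints already in same component. Reachability from 2 unchanged.
After: nodes reachable from 2: {0,1,2,3,4,5,6,7}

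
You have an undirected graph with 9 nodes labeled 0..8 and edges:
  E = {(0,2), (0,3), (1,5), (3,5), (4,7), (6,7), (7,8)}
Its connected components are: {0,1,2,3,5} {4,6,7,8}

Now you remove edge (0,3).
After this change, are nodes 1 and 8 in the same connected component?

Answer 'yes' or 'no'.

Initial components: {0,1,2,3,5} {4,6,7,8}
Removing edge (0,3): it was a bridge — component count 2 -> 3.
New components: {0,2} {1,3,5} {4,6,7,8}
Are 1 and 8 in the same component? no

Answer: no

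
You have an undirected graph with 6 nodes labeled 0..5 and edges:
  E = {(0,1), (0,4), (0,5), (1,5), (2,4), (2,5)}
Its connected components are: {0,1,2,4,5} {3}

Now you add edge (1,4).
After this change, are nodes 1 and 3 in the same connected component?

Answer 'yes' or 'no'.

Answer: no

Derivation:
Initial components: {0,1,2,4,5} {3}
Adding edge (1,4): both already in same component {0,1,2,4,5}. No change.
New components: {0,1,2,4,5} {3}
Are 1 and 3 in the same component? no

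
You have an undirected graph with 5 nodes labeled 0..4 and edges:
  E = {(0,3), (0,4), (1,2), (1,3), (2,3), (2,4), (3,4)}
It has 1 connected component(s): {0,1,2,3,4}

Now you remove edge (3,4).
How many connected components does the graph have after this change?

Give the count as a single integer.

Answer: 1

Derivation:
Initial component count: 1
Remove (3,4): not a bridge. Count unchanged: 1.
  After removal, components: {0,1,2,3,4}
New component count: 1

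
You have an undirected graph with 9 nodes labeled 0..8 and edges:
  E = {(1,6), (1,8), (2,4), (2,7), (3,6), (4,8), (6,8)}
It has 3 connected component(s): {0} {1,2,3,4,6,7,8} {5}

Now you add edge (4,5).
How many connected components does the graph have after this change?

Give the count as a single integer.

Initial component count: 3
Add (4,5): merges two components. Count decreases: 3 -> 2.
New component count: 2

Answer: 2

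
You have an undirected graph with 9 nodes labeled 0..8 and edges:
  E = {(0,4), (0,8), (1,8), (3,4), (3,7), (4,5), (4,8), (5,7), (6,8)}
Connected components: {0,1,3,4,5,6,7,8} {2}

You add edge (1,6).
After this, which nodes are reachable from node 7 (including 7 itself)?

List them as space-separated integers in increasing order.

Answer: 0 1 3 4 5 6 7 8

Derivation:
Before: nodes reachable from 7: {0,1,3,4,5,6,7,8}
Adding (1,6): both endpoints already in same component. Reachability from 7 unchanged.
After: nodes reachable from 7: {0,1,3,4,5,6,7,8}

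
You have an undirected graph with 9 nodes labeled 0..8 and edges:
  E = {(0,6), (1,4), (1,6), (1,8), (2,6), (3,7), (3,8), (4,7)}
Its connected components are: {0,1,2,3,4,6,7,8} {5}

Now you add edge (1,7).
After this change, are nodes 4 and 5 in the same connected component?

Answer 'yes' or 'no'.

Answer: no

Derivation:
Initial components: {0,1,2,3,4,6,7,8} {5}
Adding edge (1,7): both already in same component {0,1,2,3,4,6,7,8}. No change.
New components: {0,1,2,3,4,6,7,8} {5}
Are 4 and 5 in the same component? no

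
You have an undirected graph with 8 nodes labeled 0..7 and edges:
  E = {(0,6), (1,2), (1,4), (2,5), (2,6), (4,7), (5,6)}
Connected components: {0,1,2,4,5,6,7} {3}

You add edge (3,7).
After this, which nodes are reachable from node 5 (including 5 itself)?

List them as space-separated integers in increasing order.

Answer: 0 1 2 3 4 5 6 7

Derivation:
Before: nodes reachable from 5: {0,1,2,4,5,6,7}
Adding (3,7): merges 5's component with another. Reachability grows.
After: nodes reachable from 5: {0,1,2,3,4,5,6,7}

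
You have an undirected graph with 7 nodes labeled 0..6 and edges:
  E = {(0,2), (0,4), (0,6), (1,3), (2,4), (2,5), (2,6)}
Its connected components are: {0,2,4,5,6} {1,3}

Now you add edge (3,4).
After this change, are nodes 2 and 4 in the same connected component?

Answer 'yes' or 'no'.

Answer: yes

Derivation:
Initial components: {0,2,4,5,6} {1,3}
Adding edge (3,4): merges {1,3} and {0,2,4,5,6}.
New components: {0,1,2,3,4,5,6}
Are 2 and 4 in the same component? yes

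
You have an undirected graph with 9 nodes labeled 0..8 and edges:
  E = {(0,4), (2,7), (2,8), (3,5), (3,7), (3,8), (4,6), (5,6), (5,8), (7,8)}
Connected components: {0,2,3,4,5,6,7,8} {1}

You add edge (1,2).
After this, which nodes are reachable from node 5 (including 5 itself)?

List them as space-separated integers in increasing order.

Before: nodes reachable from 5: {0,2,3,4,5,6,7,8}
Adding (1,2): merges 5's component with another. Reachability grows.
After: nodes reachable from 5: {0,1,2,3,4,5,6,7,8}

Answer: 0 1 2 3 4 5 6 7 8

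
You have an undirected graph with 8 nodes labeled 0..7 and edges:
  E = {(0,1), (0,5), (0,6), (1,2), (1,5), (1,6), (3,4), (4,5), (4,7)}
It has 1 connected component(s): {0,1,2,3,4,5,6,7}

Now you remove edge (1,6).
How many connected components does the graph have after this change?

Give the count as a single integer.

Answer: 1

Derivation:
Initial component count: 1
Remove (1,6): not a bridge. Count unchanged: 1.
  After removal, components: {0,1,2,3,4,5,6,7}
New component count: 1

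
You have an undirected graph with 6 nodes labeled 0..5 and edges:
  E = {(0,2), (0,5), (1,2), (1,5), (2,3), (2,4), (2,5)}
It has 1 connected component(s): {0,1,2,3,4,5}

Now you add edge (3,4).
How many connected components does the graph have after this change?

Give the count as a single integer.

Answer: 1

Derivation:
Initial component count: 1
Add (3,4): endpoints already in same component. Count unchanged: 1.
New component count: 1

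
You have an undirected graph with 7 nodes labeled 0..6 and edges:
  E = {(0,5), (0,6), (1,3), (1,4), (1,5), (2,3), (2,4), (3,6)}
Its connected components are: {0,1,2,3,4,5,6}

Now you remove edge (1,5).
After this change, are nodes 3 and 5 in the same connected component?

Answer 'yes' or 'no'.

Answer: yes

Derivation:
Initial components: {0,1,2,3,4,5,6}
Removing edge (1,5): not a bridge — component count unchanged at 1.
New components: {0,1,2,3,4,5,6}
Are 3 and 5 in the same component? yes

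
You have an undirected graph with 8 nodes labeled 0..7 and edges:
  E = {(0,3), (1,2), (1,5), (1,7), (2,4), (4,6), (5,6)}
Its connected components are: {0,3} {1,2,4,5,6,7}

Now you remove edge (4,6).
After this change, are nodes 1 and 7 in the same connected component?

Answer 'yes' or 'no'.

Answer: yes

Derivation:
Initial components: {0,3} {1,2,4,5,6,7}
Removing edge (4,6): not a bridge — component count unchanged at 2.
New components: {0,3} {1,2,4,5,6,7}
Are 1 and 7 in the same component? yes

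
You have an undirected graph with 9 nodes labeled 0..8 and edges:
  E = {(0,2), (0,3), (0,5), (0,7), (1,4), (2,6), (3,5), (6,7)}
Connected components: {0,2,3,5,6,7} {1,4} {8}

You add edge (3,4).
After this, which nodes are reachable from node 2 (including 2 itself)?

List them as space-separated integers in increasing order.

Answer: 0 1 2 3 4 5 6 7

Derivation:
Before: nodes reachable from 2: {0,2,3,5,6,7}
Adding (3,4): merges 2's component with another. Reachability grows.
After: nodes reachable from 2: {0,1,2,3,4,5,6,7}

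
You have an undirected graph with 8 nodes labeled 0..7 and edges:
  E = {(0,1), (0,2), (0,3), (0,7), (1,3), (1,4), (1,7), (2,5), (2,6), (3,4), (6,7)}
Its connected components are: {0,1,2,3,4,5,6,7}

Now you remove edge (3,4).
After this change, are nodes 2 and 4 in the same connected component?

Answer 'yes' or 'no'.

Answer: yes

Derivation:
Initial components: {0,1,2,3,4,5,6,7}
Removing edge (3,4): not a bridge — component count unchanged at 1.
New components: {0,1,2,3,4,5,6,7}
Are 2 and 4 in the same component? yes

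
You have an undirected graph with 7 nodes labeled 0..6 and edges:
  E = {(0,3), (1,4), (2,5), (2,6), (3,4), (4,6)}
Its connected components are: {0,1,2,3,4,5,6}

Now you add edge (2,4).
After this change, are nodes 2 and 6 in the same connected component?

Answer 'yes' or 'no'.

Answer: yes

Derivation:
Initial components: {0,1,2,3,4,5,6}
Adding edge (2,4): both already in same component {0,1,2,3,4,5,6}. No change.
New components: {0,1,2,3,4,5,6}
Are 2 and 6 in the same component? yes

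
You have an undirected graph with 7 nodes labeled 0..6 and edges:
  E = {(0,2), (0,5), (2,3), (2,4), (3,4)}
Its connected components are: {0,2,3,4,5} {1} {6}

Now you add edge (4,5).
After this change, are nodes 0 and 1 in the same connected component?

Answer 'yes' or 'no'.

Answer: no

Derivation:
Initial components: {0,2,3,4,5} {1} {6}
Adding edge (4,5): both already in same component {0,2,3,4,5}. No change.
New components: {0,2,3,4,5} {1} {6}
Are 0 and 1 in the same component? no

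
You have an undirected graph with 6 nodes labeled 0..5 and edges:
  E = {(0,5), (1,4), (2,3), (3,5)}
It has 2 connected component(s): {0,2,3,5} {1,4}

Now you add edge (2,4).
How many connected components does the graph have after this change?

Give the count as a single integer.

Initial component count: 2
Add (2,4): merges two components. Count decreases: 2 -> 1.
New component count: 1

Answer: 1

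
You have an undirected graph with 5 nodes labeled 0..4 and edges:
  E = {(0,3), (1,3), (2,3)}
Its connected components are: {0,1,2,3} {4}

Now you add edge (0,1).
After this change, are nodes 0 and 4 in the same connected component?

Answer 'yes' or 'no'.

Initial components: {0,1,2,3} {4}
Adding edge (0,1): both already in same component {0,1,2,3}. No change.
New components: {0,1,2,3} {4}
Are 0 and 4 in the same component? no

Answer: no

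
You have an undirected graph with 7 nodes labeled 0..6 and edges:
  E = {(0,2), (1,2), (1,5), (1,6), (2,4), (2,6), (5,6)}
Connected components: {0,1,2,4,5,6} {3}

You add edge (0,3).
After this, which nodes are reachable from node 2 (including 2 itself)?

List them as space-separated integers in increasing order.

Answer: 0 1 2 3 4 5 6

Derivation:
Before: nodes reachable from 2: {0,1,2,4,5,6}
Adding (0,3): merges 2's component with another. Reachability grows.
After: nodes reachable from 2: {0,1,2,3,4,5,6}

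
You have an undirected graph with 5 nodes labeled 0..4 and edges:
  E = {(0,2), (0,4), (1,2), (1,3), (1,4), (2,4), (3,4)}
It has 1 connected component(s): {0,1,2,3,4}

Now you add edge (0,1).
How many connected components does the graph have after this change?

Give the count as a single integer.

Initial component count: 1
Add (0,1): endpoints already in same component. Count unchanged: 1.
New component count: 1

Answer: 1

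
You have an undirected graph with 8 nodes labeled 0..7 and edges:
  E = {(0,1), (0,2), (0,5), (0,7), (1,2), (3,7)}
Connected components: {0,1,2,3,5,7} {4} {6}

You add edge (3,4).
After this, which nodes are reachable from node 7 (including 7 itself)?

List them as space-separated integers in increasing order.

Answer: 0 1 2 3 4 5 7

Derivation:
Before: nodes reachable from 7: {0,1,2,3,5,7}
Adding (3,4): merges 7's component with another. Reachability grows.
After: nodes reachable from 7: {0,1,2,3,4,5,7}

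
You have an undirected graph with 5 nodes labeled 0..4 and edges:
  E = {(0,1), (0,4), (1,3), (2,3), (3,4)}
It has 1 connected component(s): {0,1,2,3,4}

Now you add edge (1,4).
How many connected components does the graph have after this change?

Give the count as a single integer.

Initial component count: 1
Add (1,4): endpoints already in same component. Count unchanged: 1.
New component count: 1

Answer: 1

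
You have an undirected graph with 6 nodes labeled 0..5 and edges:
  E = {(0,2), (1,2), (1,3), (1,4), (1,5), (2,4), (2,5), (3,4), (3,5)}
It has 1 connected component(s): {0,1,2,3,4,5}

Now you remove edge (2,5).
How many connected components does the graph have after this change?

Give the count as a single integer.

Answer: 1

Derivation:
Initial component count: 1
Remove (2,5): not a bridge. Count unchanged: 1.
  After removal, components: {0,1,2,3,4,5}
New component count: 1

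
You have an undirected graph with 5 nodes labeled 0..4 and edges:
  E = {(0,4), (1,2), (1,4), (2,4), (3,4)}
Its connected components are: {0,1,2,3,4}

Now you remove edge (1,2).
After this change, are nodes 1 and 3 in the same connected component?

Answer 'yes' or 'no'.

Answer: yes

Derivation:
Initial components: {0,1,2,3,4}
Removing edge (1,2): not a bridge — component count unchanged at 1.
New components: {0,1,2,3,4}
Are 1 and 3 in the same component? yes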